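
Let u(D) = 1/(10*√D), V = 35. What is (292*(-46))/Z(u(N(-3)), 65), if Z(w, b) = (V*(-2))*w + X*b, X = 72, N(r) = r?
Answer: -188585280/65707249 + 94024*I*√3/65707249 ≈ -2.8701 + 0.0024785*I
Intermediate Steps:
u(D) = 1/(10*√D)
Z(w, b) = -70*w + 72*b (Z(w, b) = (35*(-2))*w + 72*b = -70*w + 72*b)
(292*(-46))/Z(u(N(-3)), 65) = (292*(-46))/(-7/√(-3) + 72*65) = -13432/(-7*(-I*√3/3) + 4680) = -13432/(-(-7)*I*√3/3 + 4680) = -13432/(7*I*√3/3 + 4680) = -13432/(4680 + 7*I*√3/3)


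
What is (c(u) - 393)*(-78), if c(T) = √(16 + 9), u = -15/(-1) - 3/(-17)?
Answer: 30264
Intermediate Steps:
u = 258/17 (u = -15*(-1) - 3*(-1/17) = 15 + 3/17 = 258/17 ≈ 15.176)
c(T) = 5 (c(T) = √25 = 5)
(c(u) - 393)*(-78) = (5 - 393)*(-78) = -388*(-78) = 30264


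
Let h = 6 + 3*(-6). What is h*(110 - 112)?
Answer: 24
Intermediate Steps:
h = -12 (h = 6 - 18 = -12)
h*(110 - 112) = -12*(110 - 112) = -12*(-2) = 24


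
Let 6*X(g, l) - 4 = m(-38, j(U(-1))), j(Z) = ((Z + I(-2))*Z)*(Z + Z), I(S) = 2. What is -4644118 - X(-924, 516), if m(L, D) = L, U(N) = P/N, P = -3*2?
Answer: -13932337/3 ≈ -4.6441e+6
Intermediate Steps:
P = -6
U(N) = -6/N
j(Z) = 2*Z**2*(2 + Z) (j(Z) = ((Z + 2)*Z)*(Z + Z) = ((2 + Z)*Z)*(2*Z) = (Z*(2 + Z))*(2*Z) = 2*Z**2*(2 + Z))
X(g, l) = -17/3 (X(g, l) = 2/3 + (1/6)*(-38) = 2/3 - 19/3 = -17/3)
-4644118 - X(-924, 516) = -4644118 - 1*(-17/3) = -4644118 + 17/3 = -13932337/3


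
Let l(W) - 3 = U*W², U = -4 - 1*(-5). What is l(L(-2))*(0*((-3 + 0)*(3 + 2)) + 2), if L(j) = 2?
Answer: 14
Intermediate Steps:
U = 1 (U = -4 + 5 = 1)
l(W) = 3 + W² (l(W) = 3 + 1*W² = 3 + W²)
l(L(-2))*(0*((-3 + 0)*(3 + 2)) + 2) = (3 + 2²)*(0*((-3 + 0)*(3 + 2)) + 2) = (3 + 4)*(0*(-3*5) + 2) = 7*(0*(-15) + 2) = 7*(0 + 2) = 7*2 = 14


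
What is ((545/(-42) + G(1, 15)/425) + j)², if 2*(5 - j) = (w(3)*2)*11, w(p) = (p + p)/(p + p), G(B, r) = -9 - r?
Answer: 115418511289/318622500 ≈ 362.24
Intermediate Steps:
w(p) = 1 (w(p) = (2*p)/((2*p)) = (2*p)*(1/(2*p)) = 1)
j = -6 (j = 5 - 1*2*11/2 = 5 - 11 = -6)
((545/(-42) + G(1, 15)/425) + j)² = ((545/(-42) + (-9 - 1*15)/425) - 6)² = ((545*(-1/42) + (-9 - 15)*(1/425)) - 6)² = ((-545/42 - 24*1/425) - 6)² = ((-545/42 - 24/425) - 6)² = (-232633/17850 - 6)² = (-339733/17850)² = 115418511289/318622500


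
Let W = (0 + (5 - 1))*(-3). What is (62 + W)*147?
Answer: 7350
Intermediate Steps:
W = -12 (W = (0 + 4)*(-3) = 4*(-3) = -12)
(62 + W)*147 = (62 - 12)*147 = 50*147 = 7350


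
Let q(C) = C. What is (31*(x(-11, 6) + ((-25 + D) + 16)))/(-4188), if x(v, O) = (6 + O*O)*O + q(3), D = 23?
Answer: -8339/4188 ≈ -1.9912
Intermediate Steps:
x(v, O) = 3 + O*(6 + O²) (x(v, O) = (6 + O*O)*O + 3 = (6 + O²)*O + 3 = O*(6 + O²) + 3 = 3 + O*(6 + O²))
(31*(x(-11, 6) + ((-25 + D) + 16)))/(-4188) = (31*((3 + 6³ + 6*6) + ((-25 + 23) + 16)))/(-4188) = (31*((3 + 216 + 36) + (-2 + 16)))*(-1/4188) = (31*(255 + 14))*(-1/4188) = (31*269)*(-1/4188) = 8339*(-1/4188) = -8339/4188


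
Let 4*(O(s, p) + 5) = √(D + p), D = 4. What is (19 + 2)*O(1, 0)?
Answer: -189/2 ≈ -94.500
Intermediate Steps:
O(s, p) = -5 + √(4 + p)/4
(19 + 2)*O(1, 0) = (19 + 2)*(-5 + √(4 + 0)/4) = 21*(-5 + √4/4) = 21*(-5 + (¼)*2) = 21*(-5 + ½) = 21*(-9/2) = -189/2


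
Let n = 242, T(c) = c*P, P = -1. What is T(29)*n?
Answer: -7018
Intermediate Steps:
T(c) = -c (T(c) = c*(-1) = -c)
T(29)*n = -1*29*242 = -29*242 = -7018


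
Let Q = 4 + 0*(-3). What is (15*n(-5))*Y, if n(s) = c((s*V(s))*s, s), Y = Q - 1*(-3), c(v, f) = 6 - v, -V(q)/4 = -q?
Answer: 53130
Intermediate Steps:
V(q) = 4*q (V(q) = -(-4)*q = 4*q)
Q = 4 (Q = 4 + 0 = 4)
Y = 7 (Y = 4 - 1*(-3) = 4 + 3 = 7)
n(s) = 6 - 4*s³ (n(s) = 6 - s*(4*s)*s = 6 - 4*s²*s = 6 - 4*s³)
(15*n(-5))*Y = (15*(6 - 4*(-5)³))*7 = (15*(6 - 4*(-125)))*7 = (15*(6 + 500))*7 = (15*506)*7 = 7590*7 = 53130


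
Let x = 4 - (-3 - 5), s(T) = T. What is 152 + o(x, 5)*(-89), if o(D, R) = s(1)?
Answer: 63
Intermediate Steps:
x = 12 (x = 4 - 1*(-8) = 4 + 8 = 12)
o(D, R) = 1
152 + o(x, 5)*(-89) = 152 + 1*(-89) = 152 - 89 = 63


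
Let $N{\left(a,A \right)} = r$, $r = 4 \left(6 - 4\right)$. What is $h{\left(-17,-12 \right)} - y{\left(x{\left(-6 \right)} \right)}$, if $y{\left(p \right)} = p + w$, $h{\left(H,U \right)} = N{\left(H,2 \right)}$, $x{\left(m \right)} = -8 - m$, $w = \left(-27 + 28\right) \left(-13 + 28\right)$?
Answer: $-5$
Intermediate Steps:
$r = 8$ ($r = 4 \cdot 2 = 8$)
$w = 15$ ($w = 1 \cdot 15 = 15$)
$N{\left(a,A \right)} = 8$
$h{\left(H,U \right)} = 8$
$y{\left(p \right)} = 15 + p$ ($y{\left(p \right)} = p + 15 = 15 + p$)
$h{\left(-17,-12 \right)} - y{\left(x{\left(-6 \right)} \right)} = 8 - \left(15 - 2\right) = 8 - 13 = -5$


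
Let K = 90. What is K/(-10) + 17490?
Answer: 17481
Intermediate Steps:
K/(-10) + 17490 = 90/(-10) + 17490 = 90*(-⅒) + 17490 = -9 + 17490 = 17481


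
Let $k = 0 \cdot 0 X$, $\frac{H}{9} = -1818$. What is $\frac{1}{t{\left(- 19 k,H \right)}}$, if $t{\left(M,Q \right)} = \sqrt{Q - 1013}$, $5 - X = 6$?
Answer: $- \frac{i \sqrt{695}}{3475} \approx - 0.0075864 i$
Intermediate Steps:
$H = -16362$ ($H = 9 \left(-1818\right) = -16362$)
$X = -1$ ($X = 5 - 6 = -1$)
$k = 0$ ($k = 0 \cdot 0 \left(-1\right) = 0 \left(-1\right) = 0$)
$t{\left(M,Q \right)} = \sqrt{-1013 + Q}$
$\frac{1}{t{\left(- 19 k,H \right)}} = \frac{1}{\sqrt{-1013 - 16362}} = \frac{1}{\sqrt{-17375}} = \frac{1}{5 i \sqrt{695}} = - \frac{i \sqrt{695}}{3475}$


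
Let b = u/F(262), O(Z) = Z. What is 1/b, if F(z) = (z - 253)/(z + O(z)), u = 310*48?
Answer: 3/2599040 ≈ 1.1543e-6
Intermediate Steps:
u = 14880
F(z) = (-253 + z)/(2*z) (F(z) = (z - 253)/(z + z) = (-253 + z)/((2*z)) = (-253 + z)*(1/(2*z)) = (-253 + z)/(2*z))
b = 2599040/3 (b = 14880/(((1/2)*(-253 + 262)/262)) = 14880/(((1/2)*(1/262)*9)) = 14880/(9/524) = 14880*(524/9) = 2599040/3 ≈ 8.6635e+5)
1/b = 1/(2599040/3) = 3/2599040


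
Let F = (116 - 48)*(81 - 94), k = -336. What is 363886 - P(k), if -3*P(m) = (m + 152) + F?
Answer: 363530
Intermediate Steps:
F = -884 (F = 68*(-13) = -884)
P(m) = 244 - m/3 (P(m) = -((m + 152) - 884)/3 = -((152 + m) - 884)/3 = -(-732 + m)/3 = 244 - m/3)
363886 - P(k) = 363886 - (244 - ⅓*(-336)) = 363886 - (244 + 112) = 363886 - 1*356 = 363886 - 356 = 363530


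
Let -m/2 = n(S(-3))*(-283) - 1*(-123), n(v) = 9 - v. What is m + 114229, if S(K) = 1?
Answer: 118511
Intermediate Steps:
m = 4282 (m = -2*((9 - 1*1)*(-283) - 1*(-123)) = -2*((9 - 1)*(-283) + 123) = -2*(8*(-283) + 123) = -2*(-2264 + 123) = -2*(-2141) = 4282)
m + 114229 = 4282 + 114229 = 118511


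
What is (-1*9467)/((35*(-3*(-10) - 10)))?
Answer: -9467/700 ≈ -13.524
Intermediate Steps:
(-1*9467)/((35*(-3*(-10) - 10))) = -9467*1/(35*(30 - 10)) = -9467/(35*20) = -9467/700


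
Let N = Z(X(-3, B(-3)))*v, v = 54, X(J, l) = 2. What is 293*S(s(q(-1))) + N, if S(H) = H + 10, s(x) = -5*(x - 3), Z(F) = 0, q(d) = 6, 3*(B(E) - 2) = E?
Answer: -1465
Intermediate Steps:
B(E) = 2 + E/3
s(x) = 15 - 5*x (s(x) = -5*(-3 + x) = 15 - 5*x)
S(H) = 10 + H
N = 0 (N = 0*54 = 0)
293*S(s(q(-1))) + N = 293*(10 + (15 - 5*6)) + 0 = 293*(10 + (15 - 30)) + 0 = 293*(10 - 15) + 0 = 293*(-5) + 0 = -1465 + 0 = -1465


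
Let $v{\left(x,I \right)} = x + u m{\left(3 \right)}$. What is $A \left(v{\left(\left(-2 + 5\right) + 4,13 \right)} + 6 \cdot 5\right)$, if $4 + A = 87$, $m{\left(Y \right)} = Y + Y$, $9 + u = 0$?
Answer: $-1411$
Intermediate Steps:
$u = -9$ ($u = -9 + 0 = -9$)
$m{\left(Y \right)} = 2 Y$
$v{\left(x,I \right)} = -54 + x$ ($v{\left(x,I \right)} = x - 9 \cdot 2 \cdot 3 = x - 54 = -54 + x$)
$A = 83$ ($A = -4 + 87 = 83$)
$A \left(v{\left(\left(-2 + 5\right) + 4,13 \right)} + 6 \cdot 5\right) = 83 \left(\left(-54 + \left(\left(-2 + 5\right) + 4\right)\right) + 6 \cdot 5\right) = 83 \left(\left(-54 + \left(3 + 4\right)\right) + 30\right) = 83 \left(\left(-54 + 7\right) + 30\right) = 83 \left(-47 + 30\right) = 83 \left(-17\right) = -1411$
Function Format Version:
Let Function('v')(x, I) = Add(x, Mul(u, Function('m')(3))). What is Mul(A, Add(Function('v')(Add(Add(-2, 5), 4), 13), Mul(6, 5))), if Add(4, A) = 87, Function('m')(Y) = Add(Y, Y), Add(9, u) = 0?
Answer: -1411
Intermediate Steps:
u = -9 (u = Add(-9, 0) = -9)
Function('m')(Y) = Mul(2, Y)
Function('v')(x, I) = Add(-54, x) (Function('v')(x, I) = Add(x, Mul(-9, Mul(2, 3))) = Add(x, Mul(-9, 6)) = Add(x, -54) = Add(-54, x))
A = 83 (A = Add(-4, 87) = 83)
Mul(A, Add(Function('v')(Add(Add(-2, 5), 4), 13), Mul(6, 5))) = Mul(83, Add(Add(-54, Add(Add(-2, 5), 4)), Mul(6, 5))) = Mul(83, Add(Add(-54, Add(3, 4)), 30)) = Mul(83, Add(Add(-54, 7), 30)) = Mul(83, Add(-47, 30)) = Mul(83, -17) = -1411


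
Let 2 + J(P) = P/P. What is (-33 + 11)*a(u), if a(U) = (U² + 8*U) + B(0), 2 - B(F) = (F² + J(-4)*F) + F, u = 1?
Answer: -242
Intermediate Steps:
J(P) = -1 (J(P) = -2 + P/P = -2 + 1 = -1)
B(F) = 2 - F² (B(F) = 2 - ((F² - F) + F) = 2 - F²)
a(U) = 2 + U² + 8*U (a(U) = (U² + 8*U) + (2 - 1*0²) = (U² + 8*U) + (2 - 1*0) = (U² + 8*U) + (2 + 0) = (U² + 8*U) + 2 = 2 + U² + 8*U)
(-33 + 11)*a(u) = (-33 + 11)*(2 + 1² + 8*1) = -22*(2 + 1 + 8) = -22*11 = -242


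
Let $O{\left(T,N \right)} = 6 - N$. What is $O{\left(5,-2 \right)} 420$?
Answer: $3360$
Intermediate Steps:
$O{\left(5,-2 \right)} 420 = \left(6 - -2\right) 420 = \left(6 + 2\right) 420 = 8 \cdot 420 = 3360$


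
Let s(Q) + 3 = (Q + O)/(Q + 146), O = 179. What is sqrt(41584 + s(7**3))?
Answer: sqrt(1104793951)/163 ≈ 203.92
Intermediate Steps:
s(Q) = -3 + (179 + Q)/(146 + Q) (s(Q) = -3 + (Q + 179)/(Q + 146) = -3 + (179 + Q)/(146 + Q))
sqrt(41584 + s(7**3)) = sqrt(41584 + (-259 - 2*7**3)/(146 + 7**3)) = sqrt(41584 + (-259 - 2*343)/(146 + 343)) = sqrt(41584 + (-259 - 686)/489) = sqrt(41584 + (1/489)*(-945)) = sqrt(41584 - 315/163) = sqrt(6777877/163) = sqrt(1104793951)/163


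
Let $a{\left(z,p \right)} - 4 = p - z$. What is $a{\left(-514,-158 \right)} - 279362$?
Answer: $-279002$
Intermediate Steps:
$a{\left(z,p \right)} = 4 + p - z$ ($a{\left(z,p \right)} = 4 + \left(p - z\right) = 4 + p - z$)
$a{\left(-514,-158 \right)} - 279362 = \left(4 - 158 - -514\right) - 279362 = \left(4 - 158 + 514\right) - 279362 = 360 - 279362 = -279002$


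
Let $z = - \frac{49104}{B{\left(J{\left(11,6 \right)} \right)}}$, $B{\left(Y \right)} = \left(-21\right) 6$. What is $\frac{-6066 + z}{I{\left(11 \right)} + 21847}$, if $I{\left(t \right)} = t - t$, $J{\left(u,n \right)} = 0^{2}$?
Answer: $- \frac{39734}{152929} \approx -0.25982$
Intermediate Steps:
$J{\left(u,n \right)} = 0$
$I{\left(t \right)} = 0$
$B{\left(Y \right)} = -126$
$z = \frac{2728}{7}$ ($z = - \frac{49104}{-126} = \left(-49104\right) \left(- \frac{1}{126}\right) = \frac{2728}{7} \approx 389.71$)
$\frac{-6066 + z}{I{\left(11 \right)} + 21847} = \frac{-6066 + \frac{2728}{7}}{0 + 21847} = - \frac{39734}{7 \cdot 21847} = \left(- \frac{39734}{7}\right) \frac{1}{21847} = - \frac{39734}{152929}$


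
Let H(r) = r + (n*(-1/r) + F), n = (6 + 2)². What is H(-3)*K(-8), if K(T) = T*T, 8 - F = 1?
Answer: 4864/3 ≈ 1621.3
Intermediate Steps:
F = 7 (F = 8 - 1*1 = 8 - 1 = 7)
n = 64 (n = 8² = 64)
K(T) = T²
H(r) = 7 + r - 64/r (H(r) = r + (64*(-1/r) + 7) = r + (-64/r + 7) = r + (7 - 64/r) = 7 + r - 64/r)
H(-3)*K(-8) = (7 - 3 - 64/(-3))*(-8)² = (7 - 3 - 64*(-⅓))*64 = (7 - 3 + 64/3)*64 = (76/3)*64 = 4864/3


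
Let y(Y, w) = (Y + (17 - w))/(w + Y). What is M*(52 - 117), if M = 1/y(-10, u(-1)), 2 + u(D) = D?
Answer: 169/2 ≈ 84.500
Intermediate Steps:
u(D) = -2 + D
y(Y, w) = (17 + Y - w)/(Y + w)
M = -13/10 (M = 1/((17 - 10 - (-2 - 1))/(-10 + (-2 - 1))) = 1/((17 - 10 - 1*(-3))/(-10 - 3)) = 1/((17 - 10 + 3)/(-13)) = 1/(-1/13*10) = 1/(-10/13) = -13/10 ≈ -1.3000)
M*(52 - 117) = -13*(52 - 117)/10 = -13/10*(-65) = 169/2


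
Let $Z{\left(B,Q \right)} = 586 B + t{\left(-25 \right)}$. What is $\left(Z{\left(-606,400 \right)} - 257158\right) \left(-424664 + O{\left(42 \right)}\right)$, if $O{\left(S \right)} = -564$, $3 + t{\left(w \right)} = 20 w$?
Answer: $260569938156$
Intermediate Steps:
$t{\left(w \right)} = -3 + 20 w$
$Z{\left(B,Q \right)} = -503 + 586 B$ ($Z{\left(B,Q \right)} = 586 B + \left(-3 + 20 \left(-25\right)\right) = 586 B - 503 = -503 + 586 B$)
$\left(Z{\left(-606,400 \right)} - 257158\right) \left(-424664 + O{\left(42 \right)}\right) = \left(\left(-503 + 586 \left(-606\right)\right) - 257158\right) \left(-424664 - 564\right) = \left(\left(-503 - 355116\right) - 257158\right) \left(-425228\right) = \left(-355619 - 257158\right) \left(-425228\right) = \left(-612777\right) \left(-425228\right) = 260569938156$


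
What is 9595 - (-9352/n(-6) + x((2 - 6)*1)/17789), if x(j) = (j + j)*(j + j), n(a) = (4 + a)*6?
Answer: 470465491/53367 ≈ 8815.7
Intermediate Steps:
n(a) = 24 + 6*a
x(j) = 4*j² (x(j) = (2*j)*(2*j) = 4*j²)
9595 - (-9352/n(-6) + x((2 - 6)*1)/17789) = 9595 - (-9352/(24 + 6*(-6)) + (4*((2 - 6)*1)²)/17789) = 9595 - (-9352/(24 - 36) + (4*(-4*1)²)*(1/17789)) = 9595 - (-9352/(-12) + (4*(-4)²)*(1/17789)) = 9595 - (-9352*(-1/12) + (4*16)*(1/17789)) = 9595 - (2338/3 + 64*(1/17789)) = 9595 - (2338/3 + 64/17789) = 9595 - 1*41590874/53367 = 9595 - 41590874/53367 = 470465491/53367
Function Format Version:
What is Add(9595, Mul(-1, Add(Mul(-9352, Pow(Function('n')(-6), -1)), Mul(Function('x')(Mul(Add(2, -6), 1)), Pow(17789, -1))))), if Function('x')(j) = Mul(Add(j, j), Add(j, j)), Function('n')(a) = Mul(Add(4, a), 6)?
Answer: Rational(470465491, 53367) ≈ 8815.7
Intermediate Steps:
Function('n')(a) = Add(24, Mul(6, a))
Function('x')(j) = Mul(4, Pow(j, 2)) (Function('x')(j) = Mul(Mul(2, j), Mul(2, j)) = Mul(4, Pow(j, 2)))
Add(9595, Mul(-1, Add(Mul(-9352, Pow(Function('n')(-6), -1)), Mul(Function('x')(Mul(Add(2, -6), 1)), Pow(17789, -1))))) = Add(9595, Mul(-1, Add(Mul(-9352, Pow(Add(24, Mul(6, -6)), -1)), Mul(Mul(4, Pow(Mul(Add(2, -6), 1), 2)), Pow(17789, -1))))) = Add(9595, Mul(-1, Add(Mul(-9352, Pow(Add(24, -36), -1)), Mul(Mul(4, Pow(Mul(-4, 1), 2)), Rational(1, 17789))))) = Add(9595, Mul(-1, Add(Mul(-9352, Pow(-12, -1)), Mul(Mul(4, Pow(-4, 2)), Rational(1, 17789))))) = Add(9595, Mul(-1, Add(Mul(-9352, Rational(-1, 12)), Mul(Mul(4, 16), Rational(1, 17789))))) = Add(9595, Mul(-1, Add(Rational(2338, 3), Mul(64, Rational(1, 17789))))) = Add(9595, Mul(-1, Add(Rational(2338, 3), Rational(64, 17789)))) = Add(9595, Mul(-1, Rational(41590874, 53367))) = Add(9595, Rational(-41590874, 53367)) = Rational(470465491, 53367)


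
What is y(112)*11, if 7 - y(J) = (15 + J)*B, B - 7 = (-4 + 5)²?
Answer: -11099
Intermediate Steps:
B = 8 (B = 7 + (-4 + 5)² = 7 + 1² = 7 + 1 = 8)
y(J) = -113 - 8*J (y(J) = 7 - (15 + J)*8 = 7 - (120 + 8*J) = 7 + (-120 - 8*J) = -113 - 8*J)
y(112)*11 = (-113 - 8*112)*11 = (-113 - 896)*11 = -1009*11 = -11099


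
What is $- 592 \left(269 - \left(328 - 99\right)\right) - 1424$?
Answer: $-25104$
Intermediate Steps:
$- 592 \left(269 - \left(328 - 99\right)\right) - 1424 = - 592 \left(269 - 229\right) - 1424 = \left(-592\right) 40 - 1424 = -23680 - 1424 = -25104$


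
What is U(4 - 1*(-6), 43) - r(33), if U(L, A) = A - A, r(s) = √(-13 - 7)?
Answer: -2*I*√5 ≈ -4.4721*I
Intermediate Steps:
r(s) = 2*I*√5 (r(s) = √(-20) = 2*I*√5)
U(L, A) = 0
U(4 - 1*(-6), 43) - r(33) = 0 - 2*I*√5 = -2*I*√5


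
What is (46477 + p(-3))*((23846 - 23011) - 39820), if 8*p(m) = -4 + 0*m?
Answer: -3623772705/2 ≈ -1.8119e+9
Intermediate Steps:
p(m) = -½ (p(m) = (-4 + 0*m)/8 = (-4 + 0)/8 = (⅛)*(-4) = -½)
(46477 + p(-3))*((23846 - 23011) - 39820) = (46477 - ½)*((23846 - 23011) - 39820) = 92953*(835 - 39820)/2 = (92953/2)*(-38985) = -3623772705/2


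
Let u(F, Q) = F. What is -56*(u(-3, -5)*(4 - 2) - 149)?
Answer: 8680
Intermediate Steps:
-56*(u(-3, -5)*(4 - 2) - 149) = -56*(-3*(4 - 2) - 149) = -56*(-3*2 - 149) = -56*(-6 - 149) = -56*(-155) = 8680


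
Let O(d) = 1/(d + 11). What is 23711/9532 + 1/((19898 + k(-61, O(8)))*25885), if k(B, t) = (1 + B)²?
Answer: 7211057256781/2898899149180 ≈ 2.4875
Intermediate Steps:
O(d) = 1/(11 + d)
23711/9532 + 1/((19898 + k(-61, O(8)))*25885) = 23711/9532 + 1/((19898 + (1 - 61)²)*25885) = 23711*(1/9532) + (1/25885)/(19898 + (-60)²) = 23711/9532 + (1/25885)/(19898 + 3600) = 23711/9532 + (1/25885)/23498 = 23711/9532 + (1/23498)*(1/25885) = 23711/9532 + 1/608245730 = 7211057256781/2898899149180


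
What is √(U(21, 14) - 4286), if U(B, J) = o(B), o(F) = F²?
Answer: I*√3845 ≈ 62.008*I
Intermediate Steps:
U(B, J) = B²
√(U(21, 14) - 4286) = √(21² - 4286) = √(441 - 4286) = √(-3845) = I*√3845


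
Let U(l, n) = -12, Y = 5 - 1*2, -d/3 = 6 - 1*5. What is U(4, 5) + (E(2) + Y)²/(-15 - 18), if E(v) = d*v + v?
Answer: -397/33 ≈ -12.030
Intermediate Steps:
d = -3 (d = -3*(6 - 1*5) = -3*(6 - 5) = -3*1 = -3)
Y = 3 (Y = 5 - 2 = 3)
E(v) = -2*v (E(v) = -3*v + v = -2*v)
U(4, 5) + (E(2) + Y)²/(-15 - 18) = -12 + (-2*2 + 3)²/(-15 - 18) = -12 + (-4 + 3)²/(-33) = -12 - 1/33*(-1)² = -12 - 1/33*1 = -12 - 1/33 = -397/33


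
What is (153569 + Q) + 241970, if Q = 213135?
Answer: 608674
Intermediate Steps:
(153569 + Q) + 241970 = (153569 + 213135) + 241970 = 366704 + 241970 = 608674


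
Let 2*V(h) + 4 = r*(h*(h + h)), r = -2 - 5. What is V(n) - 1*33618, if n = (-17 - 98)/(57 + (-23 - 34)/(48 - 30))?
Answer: -3510873680/104329 ≈ -33652.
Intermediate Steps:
n = -690/323 (n = -115/(57 - 57/18) = -115/(57 - 57*1/18) = -115/(57 - 19/6) = -115/323/6 = -115*6/323 = -690/323 ≈ -2.1362)
r = -7
V(h) = -2 - 7*h² (V(h) = -2 + (-7*h*(h + h))/2 = -2 + (-7*h*2*h)/2 = -2 + (-14*h²)/2 = -2 - 7*h²)
V(n) - 1*33618 = (-2 - 7*(-690/323)²) - 1*33618 = (-2 - 7*476100/104329) - 33618 = (-2 - 3332700/104329) - 33618 = -3541358/104329 - 33618 = -3510873680/104329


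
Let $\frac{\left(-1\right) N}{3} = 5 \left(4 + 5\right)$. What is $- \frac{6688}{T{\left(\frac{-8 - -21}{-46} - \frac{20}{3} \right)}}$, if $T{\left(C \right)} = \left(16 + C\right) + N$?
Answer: $\frac{922944}{17381} \approx 53.101$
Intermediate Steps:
$N = -135$ ($N = - 3 \cdot 5 \left(4 + 5\right) = - 3 \cdot 5 \cdot 9 = \left(-3\right) 45 = -135$)
$T{\left(C \right)} = -119 + C$ ($T{\left(C \right)} = \left(16 + C\right) - 135 = -119 + C$)
$- \frac{6688}{T{\left(\frac{-8 - -21}{-46} - \frac{20}{3} \right)}} = - \frac{6688}{-119 - \left(\frac{20}{3} - \frac{-8 - -21}{-46}\right)} = - \frac{6688}{-119 - \left(\frac{20}{3} - \left(-8 + 21\right) \left(- \frac{1}{46}\right)\right)} = - \frac{6688}{-119 + \left(13 \left(- \frac{1}{46}\right) - \frac{20}{3}\right)} = - \frac{6688}{-119 - \frac{959}{138}} = - \frac{6688}{- \frac{17381}{138}} = \left(-6688\right) \left(- \frac{138}{17381}\right) = \frac{922944}{17381}$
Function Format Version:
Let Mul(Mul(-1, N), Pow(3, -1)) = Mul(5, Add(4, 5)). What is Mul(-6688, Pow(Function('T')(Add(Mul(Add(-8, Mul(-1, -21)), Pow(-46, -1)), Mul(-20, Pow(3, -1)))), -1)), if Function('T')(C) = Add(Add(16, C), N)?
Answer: Rational(922944, 17381) ≈ 53.101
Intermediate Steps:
N = -135 (N = Mul(-3, Mul(5, Add(4, 5))) = Mul(-3, Mul(5, 9)) = Mul(-3, 45) = -135)
Function('T')(C) = Add(-119, C) (Function('T')(C) = Add(Add(16, C), -135) = Add(-119, C))
Mul(-6688, Pow(Function('T')(Add(Mul(Add(-8, Mul(-1, -21)), Pow(-46, -1)), Mul(-20, Pow(3, -1)))), -1)) = Mul(-6688, Pow(Add(-119, Add(Mul(Add(-8, Mul(-1, -21)), Pow(-46, -1)), Mul(-20, Pow(3, -1)))), -1)) = Mul(-6688, Pow(Add(-119, Add(Mul(Add(-8, 21), Rational(-1, 46)), Mul(-20, Rational(1, 3)))), -1)) = Mul(-6688, Pow(Add(-119, Add(Mul(13, Rational(-1, 46)), Rational(-20, 3))), -1)) = Mul(-6688, Pow(Add(-119, Add(Rational(-13, 46), Rational(-20, 3))), -1)) = Mul(-6688, Pow(Add(-119, Rational(-959, 138)), -1)) = Mul(-6688, Pow(Rational(-17381, 138), -1)) = Mul(-6688, Rational(-138, 17381)) = Rational(922944, 17381)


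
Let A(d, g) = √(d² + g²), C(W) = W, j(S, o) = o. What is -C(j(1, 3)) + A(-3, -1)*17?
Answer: -3 + 17*√10 ≈ 50.759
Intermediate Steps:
-C(j(1, 3)) + A(-3, -1)*17 = -1*3 + √((-3)² + (-1)²)*17 = -3 + √(9 + 1)*17 = -3 + √10*17 = -3 + 17*√10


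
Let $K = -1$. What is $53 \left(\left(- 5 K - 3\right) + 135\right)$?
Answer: $7261$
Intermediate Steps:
$53 \left(\left(- 5 K - 3\right) + 135\right) = 53 \left(\left(\left(-5\right) \left(-1\right) - 3\right) + 135\right) = 53 \left(\left(5 - 3\right) + 135\right) = 53 \left(2 + 135\right) = 53 \cdot 137 = 7261$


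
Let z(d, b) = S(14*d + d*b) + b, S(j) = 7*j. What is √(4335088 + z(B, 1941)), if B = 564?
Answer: √12055369 ≈ 3472.1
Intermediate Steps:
z(d, b) = b + 98*d + 7*b*d (z(d, b) = 7*(14*d + d*b) + b = 7*(14*d + b*d) + b = (98*d + 7*b*d) + b = b + 98*d + 7*b*d)
√(4335088 + z(B, 1941)) = √(4335088 + (1941 + 7*564*(14 + 1941))) = √(4335088 + (1941 + 7*564*1955)) = √(4335088 + (1941 + 7718340)) = √(4335088 + 7720281) = √12055369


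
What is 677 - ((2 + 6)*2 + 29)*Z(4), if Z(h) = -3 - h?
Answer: 992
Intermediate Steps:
677 - ((2 + 6)*2 + 29)*Z(4) = 677 - ((2 + 6)*2 + 29)*(-3 - 1*4) = 677 - (8*2 + 29)*(-3 - 4) = 677 - (16 + 29)*(-7) = 677 - 45*(-7) = 677 - 1*(-315) = 677 + 315 = 992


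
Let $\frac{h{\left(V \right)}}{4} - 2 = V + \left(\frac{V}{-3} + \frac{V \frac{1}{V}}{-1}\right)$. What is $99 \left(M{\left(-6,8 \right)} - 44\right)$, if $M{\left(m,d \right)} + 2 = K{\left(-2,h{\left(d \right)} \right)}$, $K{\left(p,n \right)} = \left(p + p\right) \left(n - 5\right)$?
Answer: $-12606$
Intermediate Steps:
$h{\left(V \right)} = 4 + \frac{8 V}{3}$ ($h{\left(V \right)} = 8 + 4 \left(V + \left(\frac{V}{-3} + \frac{V \frac{1}{V}}{-1}\right)\right) = 8 + 4 \left(V + \left(V \left(- \frac{1}{3}\right) + 1 \left(-1\right)\right)\right) = 8 + 4 \left(V - \left(1 + \frac{V}{3}\right)\right) = 8 + 4 \left(-1 + \frac{2 V}{3}\right) = 8 + \left(-4 + \frac{8 V}{3}\right) = 4 + \frac{8 V}{3}$)
$K{\left(p,n \right)} = 2 p \left(-5 + n\right)$
$M{\left(m,d \right)} = 2 - \frac{32 d}{3}$ ($M{\left(m,d \right)} = -2 + 2 \left(-2\right) \left(-5 + \left(4 + \frac{8 d}{3}\right)\right) = -2 + 2 \left(-2\right) \left(-1 + \frac{8 d}{3}\right) = -2 - \left(-4 + \frac{32 d}{3}\right) = 2 - \frac{32 d}{3}$)
$99 \left(M{\left(-6,8 \right)} - 44\right) = 99 \left(\left(2 - \frac{256}{3}\right) - 44\right) = 99 \left(- \frac{250}{3} - 44\right) = 99 \left(- \frac{382}{3}\right) = -12606$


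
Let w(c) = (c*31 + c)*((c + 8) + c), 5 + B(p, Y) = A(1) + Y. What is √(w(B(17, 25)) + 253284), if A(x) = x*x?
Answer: 6*√7969 ≈ 535.62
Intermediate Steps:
A(x) = x²
B(p, Y) = -4 + Y (B(p, Y) = -5 + (1² + Y) = -5 + (1 + Y) = -4 + Y)
w(c) = 32*c*(8 + 2*c) (w(c) = (31*c + c)*((8 + c) + c) = (32*c)*(8 + 2*c) = 32*c*(8 + 2*c))
√(w(B(17, 25)) + 253284) = √(64*(-4 + 25)*(4 + (-4 + 25)) + 253284) = √(64*21*(4 + 21) + 253284) = √(64*21*25 + 253284) = √(33600 + 253284) = √286884 = 6*√7969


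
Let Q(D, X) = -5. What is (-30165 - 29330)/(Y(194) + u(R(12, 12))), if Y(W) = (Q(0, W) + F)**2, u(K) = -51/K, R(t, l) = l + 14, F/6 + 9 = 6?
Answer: -1546870/13703 ≈ -112.89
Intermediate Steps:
F = -18 (F = -54 + 6*6 = -54 + 36 = -18)
R(t, l) = 14 + l
Y(W) = 529 (Y(W) = (-5 - 18)**2 = (-23)**2 = 529)
(-30165 - 29330)/(Y(194) + u(R(12, 12))) = (-30165 - 29330)/(529 - 51/(14 + 12)) = -59495/(529 - 51/26) = -59495/13703/26 = -59495*26/13703 = -1546870/13703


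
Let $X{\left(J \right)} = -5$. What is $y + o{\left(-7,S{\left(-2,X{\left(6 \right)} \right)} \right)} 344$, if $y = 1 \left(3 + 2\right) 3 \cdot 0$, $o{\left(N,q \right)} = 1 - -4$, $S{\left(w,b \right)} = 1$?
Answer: $1720$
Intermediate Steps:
$o{\left(N,q \right)} = 5$ ($o{\left(N,q \right)} = 1 + 4 = 5$)
$y = 0$ ($y = 1 \cdot 5 \cdot 3 \cdot 0 = 1 \cdot 15 \cdot 0 = 15 \cdot 0 = 0$)
$y + o{\left(-7,S{\left(-2,X{\left(6 \right)} \right)} \right)} 344 = 0 + 5 \cdot 344 = 0 + 1720 = 1720$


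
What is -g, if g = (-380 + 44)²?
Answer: -112896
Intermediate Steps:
g = 112896 (g = (-336)² = 112896)
-g = -1*112896 = -112896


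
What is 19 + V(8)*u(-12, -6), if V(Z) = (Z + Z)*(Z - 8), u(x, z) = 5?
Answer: 19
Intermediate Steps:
V(Z) = 2*Z*(-8 + Z) (V(Z) = (2*Z)*(-8 + Z) = 2*Z*(-8 + Z))
19 + V(8)*u(-12, -6) = 19 + (2*8*(-8 + 8))*5 = 19 + (2*8*0)*5 = 19 + 0*5 = 19 + 0 = 19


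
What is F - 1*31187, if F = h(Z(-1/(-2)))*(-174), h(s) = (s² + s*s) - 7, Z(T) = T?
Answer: -30056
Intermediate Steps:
h(s) = -7 + 2*s² (h(s) = (s² + s²) - 7 = 2*s² - 7 = -7 + 2*s²)
F = 1131 (F = (-7 + 2*(-1/(-2))²)*(-174) = (-7 + 2*(-1*(-½))²)*(-174) = (-7 + 2*(½)²)*(-174) = (-7 + 2*(¼))*(-174) = (-7 + ½)*(-174) = -13/2*(-174) = 1131)
F - 1*31187 = 1131 - 1*31187 = 1131 - 31187 = -30056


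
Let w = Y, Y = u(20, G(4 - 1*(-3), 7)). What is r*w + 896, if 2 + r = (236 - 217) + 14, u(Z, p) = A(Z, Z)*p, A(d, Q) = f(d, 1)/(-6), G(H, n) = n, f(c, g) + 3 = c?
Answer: 1687/6 ≈ 281.17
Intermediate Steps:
f(c, g) = -3 + c
A(d, Q) = ½ - d/6 (A(d, Q) = (-3 + d)/(-6) = (-3 + d)*(-⅙) = ½ - d/6)
u(Z, p) = p*(½ - Z/6) (u(Z, p) = (½ - Z/6)*p = p*(½ - Z/6))
Y = -119/6 (Y = (⅙)*7*(3 - 1*20) = (⅙)*7*(3 - 20) = (⅙)*7*(-17) = -119/6 ≈ -19.833)
w = -119/6 ≈ -19.833
r = 31 (r = -2 + ((236 - 217) + 14) = -2 + (19 + 14) = -2 + 33 = 31)
r*w + 896 = 31*(-119/6) + 896 = -3689/6 + 896 = 1687/6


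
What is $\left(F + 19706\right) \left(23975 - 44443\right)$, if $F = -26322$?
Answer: $135416288$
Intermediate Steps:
$\left(F + 19706\right) \left(23975 - 44443\right) = \left(-26322 + 19706\right) \left(23975 - 44443\right) = \left(-6616\right) \left(-20468\right) = 135416288$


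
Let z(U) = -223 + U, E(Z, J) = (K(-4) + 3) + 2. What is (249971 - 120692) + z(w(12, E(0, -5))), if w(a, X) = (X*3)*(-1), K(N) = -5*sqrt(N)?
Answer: 129041 + 30*I ≈ 1.2904e+5 + 30.0*I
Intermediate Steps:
E(Z, J) = 5 - 10*I (E(Z, J) = (-10*I + 3) + 2 = (3 - 10*I) + 2 = 5 - 10*I)
w(a, X) = -3*X (w(a, X) = (3*X)*(-1) = -3*X)
(249971 - 120692) + z(w(12, E(0, -5))) = (249971 - 120692) + (-223 - 3*(5 - 10*I)) = 129279 + (-223 + (-15 + 30*I)) = 129279 + (-238 + 30*I) = 129041 + 30*I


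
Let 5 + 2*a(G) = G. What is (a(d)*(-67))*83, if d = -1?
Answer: 16683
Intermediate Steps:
a(G) = -5/2 + G/2
(a(d)*(-67))*83 = ((-5/2 + (½)*(-1))*(-67))*83 = ((-5/2 - ½)*(-67))*83 = -3*(-67)*83 = 201*83 = 16683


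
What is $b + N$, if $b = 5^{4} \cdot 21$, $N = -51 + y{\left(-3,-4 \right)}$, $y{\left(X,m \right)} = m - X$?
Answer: $13073$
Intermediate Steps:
$N = -52$ ($N = -51 - 1 = -52$)
$b = 13125$ ($b = 625 \cdot 21 = 13125$)
$b + N = 13125 - 52 = 13073$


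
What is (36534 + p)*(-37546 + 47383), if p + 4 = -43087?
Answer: -64501209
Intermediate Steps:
p = -43091 (p = -4 - 43087 = -43091)
(36534 + p)*(-37546 + 47383) = (36534 - 43091)*(-37546 + 47383) = -6557*9837 = -64501209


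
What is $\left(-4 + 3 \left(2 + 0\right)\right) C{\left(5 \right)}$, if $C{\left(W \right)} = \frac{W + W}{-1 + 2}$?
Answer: $20$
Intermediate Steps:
$C{\left(W \right)} = 2 W$ ($C{\left(W \right)} = \frac{2 W}{1} = 2 W 1 = 2 W$)
$\left(-4 + 3 \left(2 + 0\right)\right) C{\left(5 \right)} = \left(-4 + 3 \left(2 + 0\right)\right) 2 \cdot 5 = \left(-4 + 3 \cdot 2\right) 10 = \left(-4 + 6\right) 10 = 2 \cdot 10 = 20$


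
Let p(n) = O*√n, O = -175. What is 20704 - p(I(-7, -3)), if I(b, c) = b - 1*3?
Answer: 20704 + 175*I*√10 ≈ 20704.0 + 553.4*I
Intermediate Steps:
I(b, c) = -3 + b (I(b, c) = b - 3 = -3 + b)
p(n) = -175*√n
20704 - p(I(-7, -3)) = 20704 - (-175)*√(-3 - 7) = 20704 - (-175)*√(-10) = 20704 - (-175)*I*√10 = 20704 + 175*I*√10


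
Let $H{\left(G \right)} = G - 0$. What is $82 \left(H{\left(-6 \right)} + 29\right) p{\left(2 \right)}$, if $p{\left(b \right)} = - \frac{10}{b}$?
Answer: $-9430$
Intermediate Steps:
$H{\left(G \right)} = G$ ($H{\left(G \right)} = G + 0 = G$)
$82 \left(H{\left(-6 \right)} + 29\right) p{\left(2 \right)} = 82 \left(-6 + 29\right) \left(- \frac{10}{2}\right) = 82 \cdot 23 \left(\left(-10\right) \frac{1}{2}\right) = 1886 \left(-5\right) = -9430$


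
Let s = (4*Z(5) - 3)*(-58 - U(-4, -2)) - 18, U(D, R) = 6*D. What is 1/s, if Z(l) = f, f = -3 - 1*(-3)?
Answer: 1/84 ≈ 0.011905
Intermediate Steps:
f = 0 (f = -3 + 3 = 0)
Z(l) = 0
s = 84 (s = (4*0 - 3)*(-58 - 6*(-4)) - 18 = (0 - 3)*(-58 - 1*(-24)) - 18 = -3*(-58 + 24) - 18 = -3*(-34) - 18 = 102 - 18 = 84)
1/s = 1/84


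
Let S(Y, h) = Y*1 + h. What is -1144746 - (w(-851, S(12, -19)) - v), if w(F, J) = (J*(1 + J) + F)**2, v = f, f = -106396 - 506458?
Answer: -2412081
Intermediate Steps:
f = -612854
v = -612854
S(Y, h) = Y + h
w(F, J) = (F + J*(1 + J))**2
-1144746 - (w(-851, S(12, -19)) - v) = -1144746 - ((-851 + (12 - 19) + (12 - 19)**2)**2 - 1*(-612854)) = -1144746 - ((-851 - 7 + (-7)**2)**2 + 612854) = -1144746 - ((-851 - 7 + 49)**2 + 612854) = -1144746 - ((-809)**2 + 612854) = -1144746 - (654481 + 612854) = -1144746 - 1*1267335 = -1144746 - 1267335 = -2412081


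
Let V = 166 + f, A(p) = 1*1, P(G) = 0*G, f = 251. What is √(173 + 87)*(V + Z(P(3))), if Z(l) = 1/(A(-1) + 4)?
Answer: 4172*√65/5 ≈ 6727.1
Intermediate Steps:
P(G) = 0
A(p) = 1
Z(l) = ⅕ (Z(l) = 1/(1 + 4) = 1/5 = ⅕)
V = 417 (V = 166 + 251 = 417)
√(173 + 87)*(V + Z(P(3))) = √(173 + 87)*(417 + ⅕) = √260*(2086/5) = (2*√65)*(2086/5) = 4172*√65/5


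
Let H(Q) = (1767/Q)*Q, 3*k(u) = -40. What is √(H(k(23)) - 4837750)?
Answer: I*√4835983 ≈ 2199.1*I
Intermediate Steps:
k(u) = -40/3 (k(u) = (⅓)*(-40) = -40/3)
H(Q) = 1767
√(H(k(23)) - 4837750) = √(1767 - 4837750) = √(-4835983) = I*√4835983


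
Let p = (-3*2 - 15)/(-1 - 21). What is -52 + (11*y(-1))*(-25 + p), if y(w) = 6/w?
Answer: 1535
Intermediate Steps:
p = 21/22 (p = (-6 - 15)/(-22) = -21*(-1/22) = 21/22 ≈ 0.95455)
-52 + (11*y(-1))*(-25 + p) = -52 + (11*(6/(-1)))*(-25 + 21/22) = -52 + (11*(6*(-1)))*(-529/22) = -52 + (11*(-6))*(-529/22) = -52 - 66*(-529/22) = -52 + 1587 = 1535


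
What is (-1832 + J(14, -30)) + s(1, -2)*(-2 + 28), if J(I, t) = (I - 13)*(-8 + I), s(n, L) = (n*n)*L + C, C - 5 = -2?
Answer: -1800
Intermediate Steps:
C = 3 (C = 5 - 2 = 3)
s(n, L) = 3 + L*n² (s(n, L) = (n*n)*L + 3 = n²*L + 3 = L*n² + 3 = 3 + L*n²)
J(I, t) = (-13 + I)*(-8 + I)
(-1832 + J(14, -30)) + s(1, -2)*(-2 + 28) = (-1832 + (104 + 14² - 21*14)) + (3 - 2*1²)*(-2 + 28) = (-1832 + (104 + 196 - 294)) + (3 - 2*1)*26 = (-1832 + 6) + (3 - 2)*26 = -1826 + 1*26 = -1826 + 26 = -1800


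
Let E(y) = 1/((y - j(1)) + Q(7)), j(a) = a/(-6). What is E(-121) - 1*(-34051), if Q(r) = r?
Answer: 23256827/683 ≈ 34051.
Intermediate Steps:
j(a) = -a/6 (j(a) = a*(-⅙) = -a/6)
E(y) = 1/(43/6 + y) (E(y) = 1/((y - (-1)/6) + 7) = 1/((y - 1*(-⅙)) + 7) = 1/((y + ⅙) + 7) = 1/((⅙ + y) + 7) = 1/(43/6 + y))
E(-121) - 1*(-34051) = 6/(43 + 6*(-121)) - 1*(-34051) = 6/(43 - 726) + 34051 = 6/(-683) + 34051 = 6*(-1/683) + 34051 = -6/683 + 34051 = 23256827/683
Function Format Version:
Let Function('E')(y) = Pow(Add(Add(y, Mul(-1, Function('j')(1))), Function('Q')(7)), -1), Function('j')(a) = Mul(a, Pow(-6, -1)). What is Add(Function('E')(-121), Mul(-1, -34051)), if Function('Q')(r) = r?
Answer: Rational(23256827, 683) ≈ 34051.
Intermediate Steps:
Function('j')(a) = Mul(Rational(-1, 6), a) (Function('j')(a) = Mul(a, Rational(-1, 6)) = Mul(Rational(-1, 6), a))
Function('E')(y) = Pow(Add(Rational(43, 6), y), -1) (Function('E')(y) = Pow(Add(Add(y, Mul(-1, Mul(Rational(-1, 6), 1))), 7), -1) = Pow(Add(Add(y, Mul(-1, Rational(-1, 6))), 7), -1) = Pow(Add(Add(y, Rational(1, 6)), 7), -1) = Pow(Add(Add(Rational(1, 6), y), 7), -1) = Pow(Add(Rational(43, 6), y), -1))
Add(Function('E')(-121), Mul(-1, -34051)) = Add(Mul(6, Pow(Add(43, Mul(6, -121)), -1)), Mul(-1, -34051)) = Add(Mul(6, Pow(Add(43, -726), -1)), 34051) = Add(Mul(6, Pow(-683, -1)), 34051) = Add(Mul(6, Rational(-1, 683)), 34051) = Add(Rational(-6, 683), 34051) = Rational(23256827, 683)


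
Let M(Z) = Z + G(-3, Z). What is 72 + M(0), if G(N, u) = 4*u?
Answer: 72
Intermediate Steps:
M(Z) = 5*Z (M(Z) = Z + 4*Z = 5*Z)
72 + M(0) = 72 + 5*0 = 72 + 0 = 72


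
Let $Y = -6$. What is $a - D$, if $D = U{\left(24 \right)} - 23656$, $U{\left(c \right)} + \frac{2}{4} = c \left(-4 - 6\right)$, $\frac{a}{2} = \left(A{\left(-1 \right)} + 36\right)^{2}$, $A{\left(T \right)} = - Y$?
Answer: $\frac{54849}{2} \approx 27425.0$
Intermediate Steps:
$A{\left(T \right)} = 6$ ($A{\left(T \right)} = \left(-1\right) \left(-6\right) = 6$)
$a = 3528$ ($a = 2 \left(6 + 36\right)^{2} = 2 \cdot 42^{2} = 2 \cdot 1764 = 3528$)
$U{\left(c \right)} = - \frac{1}{2} - 10 c$ ($U{\left(c \right)} = - \frac{1}{2} + c \left(-4 - 6\right) = - \frac{1}{2} + c \left(-10\right) = - \frac{1}{2} - 10 c$)
$D = - \frac{47793}{2}$ ($D = \left(- \frac{1}{2} - 240\right) - 23656 = - \frac{481}{2} - 23656 = - \frac{47793}{2} \approx -23897.0$)
$a - D = 3528 - - \frac{47793}{2} = 3528 + \frac{47793}{2} = \frac{54849}{2}$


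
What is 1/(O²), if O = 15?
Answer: 1/225 ≈ 0.0044444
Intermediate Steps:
1/(O²) = 1/(15²) = 1/225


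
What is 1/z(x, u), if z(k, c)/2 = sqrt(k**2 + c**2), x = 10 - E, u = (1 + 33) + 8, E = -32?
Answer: sqrt(2)/168 ≈ 0.0084179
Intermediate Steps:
u = 42 (u = 34 + 8 = 42)
x = 42 (x = 10 - 1*(-32) = 10 + 32 = 42)
z(k, c) = 2*sqrt(c**2 + k**2) (z(k, c) = 2*sqrt(k**2 + c**2) = 2*sqrt(c**2 + k**2))
1/z(x, u) = 1/(2*sqrt(42**2 + 42**2)) = 1/(2*sqrt(1764 + 1764)) = 1/(2*sqrt(3528)) = 1/(2*(42*sqrt(2))) = 1/(84*sqrt(2)) = sqrt(2)/168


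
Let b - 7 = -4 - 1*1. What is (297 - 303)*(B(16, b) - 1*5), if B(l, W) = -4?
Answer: 54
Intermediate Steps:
b = 2 (b = 7 + (-4 - 1*1) = 7 + (-4 - 1) = 7 - 5 = 2)
(297 - 303)*(B(16, b) - 1*5) = (297 - 303)*(-4 - 1*5) = -6*(-4 - 5) = -6*(-9) = 54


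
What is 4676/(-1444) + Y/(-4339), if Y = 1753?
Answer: -5705124/1566379 ≈ -3.6422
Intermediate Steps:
4676/(-1444) + Y/(-4339) = 4676/(-1444) + 1753/(-4339) = 4676*(-1/1444) + 1753*(-1/4339) = -1169/361 - 1753/4339 = -5705124/1566379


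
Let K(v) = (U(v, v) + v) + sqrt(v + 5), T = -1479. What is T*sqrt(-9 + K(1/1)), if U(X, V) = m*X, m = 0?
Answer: -1479*I*sqrt(8 - sqrt(6)) ≈ -3484.5*I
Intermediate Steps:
U(X, V) = 0 (U(X, V) = 0*X = 0)
K(v) = v + sqrt(5 + v) (K(v) = (0 + v) + sqrt(v + 5) = v + sqrt(5 + v))
T*sqrt(-9 + K(1/1)) = -1479*sqrt(-9 + (1/1 + sqrt(5 + 1/1))) = -1479*sqrt(-9 + (1 + sqrt(5 + 1))) = -1479*sqrt(-9 + (1 + sqrt(6))) = -1479*sqrt(-8 + sqrt(6))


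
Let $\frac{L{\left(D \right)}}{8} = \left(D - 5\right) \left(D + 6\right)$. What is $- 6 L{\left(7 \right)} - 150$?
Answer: $-1398$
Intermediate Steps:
$L{\left(D \right)} = 8 \left(-5 + D\right) \left(6 + D\right)$ ($L{\left(D \right)} = 8 \left(D - 5\right) \left(D + 6\right) = 8 \left(-5 + D\right) \left(6 + D\right)$)
$- 6 L{\left(7 \right)} - 150 = - 6 \left(-240 + 8 \cdot 7 + 8 \cdot 7^{2}\right) - 150 = - 6 \left(-240 + 56 + 8 \cdot 49\right) - 150 = - 6 \left(-240 + 56 + 392\right) - 150 = \left(-6\right) 208 - 150 = -1248 - 150 = -1398$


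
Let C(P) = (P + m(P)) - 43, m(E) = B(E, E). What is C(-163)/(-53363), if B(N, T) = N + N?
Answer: 532/53363 ≈ 0.0099695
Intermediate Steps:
B(N, T) = 2*N
m(E) = 2*E
C(P) = -43 + 3*P (C(P) = (P + 2*P) - 43 = 3*P - 43 = -43 + 3*P)
C(-163)/(-53363) = (-43 + 3*(-163))/(-53363) = (-43 - 489)*(-1/53363) = -532*(-1/53363) = 532/53363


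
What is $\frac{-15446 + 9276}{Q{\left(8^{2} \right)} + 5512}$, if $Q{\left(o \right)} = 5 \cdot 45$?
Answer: $- \frac{6170}{5737} \approx -1.0755$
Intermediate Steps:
$Q{\left(o \right)} = 225$
$\frac{-15446 + 9276}{Q{\left(8^{2} \right)} + 5512} = \frac{-15446 + 9276}{225 + 5512} = - \frac{6170}{5737}$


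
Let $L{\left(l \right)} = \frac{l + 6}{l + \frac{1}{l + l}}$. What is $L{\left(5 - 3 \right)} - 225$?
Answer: $- \frac{1993}{9} \approx -221.44$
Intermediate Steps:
$L{\left(l \right)} = \frac{6 + l}{l + \frac{1}{2 l}}$
$L{\left(5 - 3 \right)} - 225 = \frac{2 \left(5 - 3\right) \left(6 + \left(5 - 3\right)\right)}{1 + 2 \left(5 - 3\right)^{2}} - 225 = 2 \cdot 2 \frac{1}{1 + 2 \cdot 2^{2}} \left(6 + 2\right) - 225 = 2 \cdot 2 \frac{1}{1 + 2 \cdot 4} \cdot 8 - 225 = 2 \cdot 2 \frac{1}{1 + 8} \cdot 8 - 225 = 2 \cdot 2 \cdot \frac{1}{9} \cdot 8 - 225 = \frac{32}{9} - 225 = - \frac{1993}{9}$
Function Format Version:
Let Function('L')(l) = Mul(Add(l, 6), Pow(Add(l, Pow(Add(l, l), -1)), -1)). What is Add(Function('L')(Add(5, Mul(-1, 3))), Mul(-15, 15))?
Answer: Rational(-1993, 9) ≈ -221.44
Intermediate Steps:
Function('L')(l) = Mul(Pow(Add(l, Mul(Rational(1, 2), Pow(l, -1))), -1), Add(6, l)) (Function('L')(l) = Mul(Add(6, l), Pow(Add(l, Pow(Mul(2, l), -1)), -1)) = Mul(Add(6, l), Pow(Add(l, Mul(Rational(1, 2), Pow(l, -1))), -1)) = Mul(Pow(Add(l, Mul(Rational(1, 2), Pow(l, -1))), -1), Add(6, l)))
Add(Function('L')(Add(5, Mul(-1, 3))), Mul(-15, 15)) = Add(Mul(2, Add(5, Mul(-1, 3)), Pow(Add(1, Mul(2, Pow(Add(5, Mul(-1, 3)), 2))), -1), Add(6, Add(5, Mul(-1, 3)))), Mul(-15, 15)) = Add(Mul(2, Add(5, -3), Pow(Add(1, Mul(2, Pow(Add(5, -3), 2))), -1), Add(6, Add(5, -3))), -225) = Add(Mul(2, 2, Pow(Add(1, Mul(2, Pow(2, 2))), -1), Add(6, 2)), -225) = Add(Mul(2, 2, Pow(Add(1, Mul(2, 4)), -1), 8), -225) = Add(Mul(2, 2, Pow(Add(1, 8), -1), 8), -225) = Add(Mul(2, 2, Pow(9, -1), 8), -225) = Add(Mul(2, 2, Rational(1, 9), 8), -225) = Add(Rational(32, 9), -225) = Rational(-1993, 9)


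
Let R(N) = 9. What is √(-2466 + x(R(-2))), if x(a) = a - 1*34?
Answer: I*√2491 ≈ 49.91*I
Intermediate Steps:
x(a) = -34 + a (x(a) = a - 34 = -34 + a)
√(-2466 + x(R(-2))) = √(-2466 + (-34 + 9)) = √(-2466 - 25) = √(-2491) = I*√2491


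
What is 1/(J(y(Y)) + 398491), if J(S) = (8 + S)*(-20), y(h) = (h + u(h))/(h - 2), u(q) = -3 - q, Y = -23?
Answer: 5/1991643 ≈ 2.5105e-6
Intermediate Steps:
y(h) = -3/(-2 + h) (y(h) = (h + (-3 - h))/(h - 2) = -3/(-2 + h))
J(S) = -160 - 20*S
1/(J(y(Y)) + 398491) = 1/((-160 - (-60)/(-2 - 23)) + 398491) = 1/((-160 - (-60)/(-25)) + 398491) = 1/((-160 - (-60)*(-1)/25) + 398491) = 1/((-160 - 20*3/25) + 398491) = 1/((-160 - 12/5) + 398491) = 1/(-812/5 + 398491) = 1/(1991643/5) = 5/1991643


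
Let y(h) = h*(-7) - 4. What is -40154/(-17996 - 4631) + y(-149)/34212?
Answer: 82191653/45536172 ≈ 1.8050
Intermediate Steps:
y(h) = -4 - 7*h (y(h) = -7*h - 4 = -4 - 7*h)
-40154/(-17996 - 4631) + y(-149)/34212 = -40154/(-17996 - 4631) + (-4 - 7*(-149))/34212 = -40154/(-22627) + (-4 + 1043)*(1/34212) = -40154*(-1/22627) + 1039*(1/34212) = 2362/1331 + 1039/34212 = 82191653/45536172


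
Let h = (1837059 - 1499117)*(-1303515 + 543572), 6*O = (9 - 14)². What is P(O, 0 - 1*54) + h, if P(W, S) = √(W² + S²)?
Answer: -256816657306 + √105601/6 ≈ -2.5682e+11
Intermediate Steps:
O = 25/6 (O = (9 - 14)²/6 = (⅙)*(-5)² = (⅙)*25 = 25/6 ≈ 4.1667)
h = -256816657306 (h = 337942*(-759943) = -256816657306)
P(W, S) = √(S² + W²)
P(O, 0 - 1*54) + h = √((0 - 1*54)² + (25/6)²) - 256816657306 = √((0 - 54)² + 625/36) - 256816657306 = √((-54)² + 625/36) - 256816657306 = √(2916 + 625/36) - 256816657306 = √(105601/36) - 256816657306 = √105601/6 - 256816657306 = -256816657306 + √105601/6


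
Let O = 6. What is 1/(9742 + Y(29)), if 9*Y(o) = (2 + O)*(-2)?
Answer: 9/87662 ≈ 0.00010267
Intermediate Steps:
Y(o) = -16/9 (Y(o) = ((2 + 6)*(-2))/9 = (8*(-2))/9 = (⅑)*(-16) = -16/9)
1/(9742 + Y(29)) = 1/(9742 - 16/9) = 1/(87662/9) = 9/87662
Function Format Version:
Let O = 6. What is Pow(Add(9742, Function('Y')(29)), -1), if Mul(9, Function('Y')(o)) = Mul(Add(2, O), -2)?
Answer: Rational(9, 87662) ≈ 0.00010267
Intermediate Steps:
Function('Y')(o) = Rational(-16, 9) (Function('Y')(o) = Mul(Rational(1, 9), Mul(Add(2, 6), -2)) = Mul(Rational(1, 9), Mul(8, -2)) = Mul(Rational(1, 9), -16) = Rational(-16, 9))
Pow(Add(9742, Function('Y')(29)), -1) = Pow(Add(9742, Rational(-16, 9)), -1) = Pow(Rational(87662, 9), -1) = Rational(9, 87662)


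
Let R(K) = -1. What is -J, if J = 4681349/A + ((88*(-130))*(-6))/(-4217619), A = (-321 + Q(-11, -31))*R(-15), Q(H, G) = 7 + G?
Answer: -6581374269077/485026185 ≈ -13569.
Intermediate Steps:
A = 345 (A = (-321 + (7 - 31))*(-1) = (-321 - 24)*(-1) = -345*(-1) = 345)
J = 6581374269077/485026185 (J = 4681349/345 + ((88*(-130))*(-6))/(-4217619) = 4681349*(1/345) - 11440*(-6)*(-1/4217619) = 4681349/345 + 68640*(-1/4217619) = 4681349/345 - 22880/1405873 = 6581374269077/485026185 ≈ 13569.)
-J = -1*6581374269077/485026185 = -6581374269077/485026185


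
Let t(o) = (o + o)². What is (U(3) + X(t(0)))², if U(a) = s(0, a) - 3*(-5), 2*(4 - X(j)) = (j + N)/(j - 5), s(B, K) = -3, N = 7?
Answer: 27889/100 ≈ 278.89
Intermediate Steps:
t(o) = 4*o² (t(o) = (2*o)² = 4*o²)
X(j) = 4 - (7 + j)/(2*(-5 + j)) (X(j) = 4 - (j + 7)/(2*(j - 5)) = 4 - (7 + j)/(2*(-5 + j)))
U(a) = 12 (U(a) = -3 - 3*(-5) = -3 + 15 = 12)
(U(3) + X(t(0)))² = (12 + (-47 + 7*(4*0²))/(2*(-5 + 4*0²)))² = (12 + (-47 + 7*(4*0))/(2*(-5 + 4*0)))² = (12 + (-47 + 7*0)/(2*(-5 + 0)))² = (12 + (½)*(-47 + 0)/(-5))² = (12 + (½)*(-⅕)*(-47))² = (12 + 47/10)² = (167/10)² = 27889/100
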